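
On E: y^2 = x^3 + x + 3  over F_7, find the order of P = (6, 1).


Compute successive multiples of P until we hit O:
  1P = (6, 1)
  2P = (6, 6)
  3P = O

ord(P) = 3


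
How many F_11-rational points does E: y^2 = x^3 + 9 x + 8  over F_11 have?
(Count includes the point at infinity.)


For each x in F_11, count y with y^2 = x^3 + 9 x + 8 mod 11:
  x = 2: RHS = 1, y in [1, 10]  -> 2 point(s)
  x = 4: RHS = 9, y in [3, 8]  -> 2 point(s)
  x = 6: RHS = 3, y in [5, 6]  -> 2 point(s)
  x = 8: RHS = 9, y in [3, 8]  -> 2 point(s)
  x = 9: RHS = 4, y in [2, 9]  -> 2 point(s)
  x = 10: RHS = 9, y in [3, 8]  -> 2 point(s)
Affine points: 12. Add the point at infinity: total = 13.

#E(F_11) = 13


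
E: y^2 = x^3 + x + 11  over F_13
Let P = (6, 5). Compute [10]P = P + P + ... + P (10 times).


k = 10 = 1010_2 (binary, LSB first: 0101)
Double-and-add from P = (6, 5):
  bit 0 = 0: acc unchanged = O
  bit 1 = 1: acc = O + (11, 12) = (11, 12)
  bit 2 = 0: acc unchanged = (11, 12)
  bit 3 = 1: acc = (11, 12) + (4, 12) = (11, 1)

10P = (11, 1)


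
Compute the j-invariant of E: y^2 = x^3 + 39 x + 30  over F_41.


Delta = -16(4 a^3 + 27 b^2) mod 41 = 23
-1728 * (4 a)^3 = -1728 * (4*39)^3 mod 41 = 38
j = 38 * 23^(-1) mod 41 = 7

j = 7 (mod 41)


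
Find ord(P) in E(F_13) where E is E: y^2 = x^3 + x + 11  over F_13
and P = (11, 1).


Compute successive multiples of P until we hit O:
  1P = (11, 1)
  2P = (4, 12)
  3P = (1, 0)
  4P = (4, 1)
  5P = (11, 12)
  6P = O

ord(P) = 6


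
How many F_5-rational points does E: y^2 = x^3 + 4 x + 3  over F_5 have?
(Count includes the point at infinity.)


For each x in F_5, count y with y^2 = x^3 + 4 x + 3 mod 5:
  x = 2: RHS = 4, y in [2, 3]  -> 2 point(s)
Affine points: 2. Add the point at infinity: total = 3.

#E(F_5) = 3


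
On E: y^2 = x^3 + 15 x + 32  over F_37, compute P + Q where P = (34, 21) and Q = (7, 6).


P != Q, so use the chord formula.
s = (y2 - y1) / (x2 - x1) = (22) / (10) mod 37 = 17
x3 = s^2 - x1 - x2 mod 37 = 17^2 - 34 - 7 = 26
y3 = s (x1 - x3) - y1 mod 37 = 17 * (34 - 26) - 21 = 4

P + Q = (26, 4)


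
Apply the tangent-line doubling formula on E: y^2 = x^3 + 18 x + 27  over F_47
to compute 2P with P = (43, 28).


Doubling: s = (3 x1^2 + a) / (2 y1)
s = (3*43^2 + 18) / (2*28) mod 47 = 23
x3 = s^2 - 2 x1 mod 47 = 23^2 - 2*43 = 20
y3 = s (x1 - x3) - y1 mod 47 = 23 * (43 - 20) - 28 = 31

2P = (20, 31)


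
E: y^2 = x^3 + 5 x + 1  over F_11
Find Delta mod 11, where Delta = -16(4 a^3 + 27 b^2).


4 a^3 + 27 b^2 = 4*5^3 + 27*1^2 = 500 + 27 = 527
Delta = -16 * (527) = -8432
Delta mod 11 = 5

Delta = 5 (mod 11)


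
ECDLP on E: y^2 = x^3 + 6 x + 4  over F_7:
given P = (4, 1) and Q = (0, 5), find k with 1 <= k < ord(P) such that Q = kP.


Enumerate multiples of P until we hit Q = (0, 5):
  1P = (4, 1)
  2P = (0, 2)
  3P = (0, 5)
Match found at i = 3.

k = 3


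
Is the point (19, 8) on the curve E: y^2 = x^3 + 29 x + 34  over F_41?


Check whether y^2 = x^3 + 29 x + 34 (mod 41) for (x, y) = (19, 8).
LHS: y^2 = 8^2 mod 41 = 23
RHS: x^3 + 29 x + 34 = 19^3 + 29*19 + 34 mod 41 = 23
LHS = RHS

Yes, on the curve


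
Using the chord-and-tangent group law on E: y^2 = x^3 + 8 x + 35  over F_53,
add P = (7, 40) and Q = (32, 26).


P != Q, so use the chord formula.
s = (y2 - y1) / (x2 - x1) = (39) / (25) mod 53 = 27
x3 = s^2 - x1 - x2 mod 53 = 27^2 - 7 - 32 = 1
y3 = s (x1 - x3) - y1 mod 53 = 27 * (7 - 1) - 40 = 16

P + Q = (1, 16)


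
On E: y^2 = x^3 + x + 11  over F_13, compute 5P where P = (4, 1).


k = 5 = 101_2 (binary, LSB first: 101)
Double-and-add from P = (4, 1):
  bit 0 = 1: acc = O + (4, 1) = (4, 1)
  bit 1 = 0: acc unchanged = (4, 1)
  bit 2 = 1: acc = (4, 1) + (4, 1) = (4, 12)

5P = (4, 12)


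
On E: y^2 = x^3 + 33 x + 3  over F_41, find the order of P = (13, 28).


Compute successive multiples of P until we hit O:
  1P = (13, 28)
  2P = (40, 25)
  3P = (28, 1)
  4P = (18, 22)
  5P = (18, 19)
  6P = (28, 40)
  7P = (40, 16)
  8P = (13, 13)
  ... (continuing to 9P)
  9P = O

ord(P) = 9


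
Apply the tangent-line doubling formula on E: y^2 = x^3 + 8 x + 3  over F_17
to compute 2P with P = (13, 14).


Doubling: s = (3 x1^2 + a) / (2 y1)
s = (3*13^2 + 8) / (2*14) mod 17 = 2
x3 = s^2 - 2 x1 mod 17 = 2^2 - 2*13 = 12
y3 = s (x1 - x3) - y1 mod 17 = 2 * (13 - 12) - 14 = 5

2P = (12, 5)


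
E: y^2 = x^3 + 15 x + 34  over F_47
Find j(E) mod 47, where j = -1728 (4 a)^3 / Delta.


Delta = -16(4 a^3 + 27 b^2) mod 47 = 42
-1728 * (4 a)^3 = -1728 * (4*15)^3 mod 47 = 9
j = 9 * 42^(-1) mod 47 = 17

j = 17 (mod 47)


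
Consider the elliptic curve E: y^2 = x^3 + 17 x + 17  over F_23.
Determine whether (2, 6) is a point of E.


Check whether y^2 = x^3 + 17 x + 17 (mod 23) for (x, y) = (2, 6).
LHS: y^2 = 6^2 mod 23 = 13
RHS: x^3 + 17 x + 17 = 2^3 + 17*2 + 17 mod 23 = 13
LHS = RHS

Yes, on the curve


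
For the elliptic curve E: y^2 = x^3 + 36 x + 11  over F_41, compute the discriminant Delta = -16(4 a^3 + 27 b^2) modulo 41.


4 a^3 + 27 b^2 = 4*36^3 + 27*11^2 = 186624 + 3267 = 189891
Delta = -16 * (189891) = -3038256
Delta mod 41 = 8

Delta = 8 (mod 41)


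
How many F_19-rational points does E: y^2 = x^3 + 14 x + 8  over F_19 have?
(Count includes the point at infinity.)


For each x in F_19, count y with y^2 = x^3 + 14 x + 8 mod 19:
  x = 1: RHS = 4, y in [2, 17]  -> 2 point(s)
  x = 2: RHS = 6, y in [5, 14]  -> 2 point(s)
  x = 3: RHS = 1, y in [1, 18]  -> 2 point(s)
  x = 6: RHS = 4, y in [2, 17]  -> 2 point(s)
  x = 8: RHS = 5, y in [9, 10]  -> 2 point(s)
  x = 11: RHS = 11, y in [7, 12]  -> 2 point(s)
  x = 12: RHS = 4, y in [2, 17]  -> 2 point(s)
Affine points: 14. Add the point at infinity: total = 15.

#E(F_19) = 15


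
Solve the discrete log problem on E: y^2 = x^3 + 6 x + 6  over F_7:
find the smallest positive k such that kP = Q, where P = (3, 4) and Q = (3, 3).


Enumerate multiples of P until we hit Q = (3, 3):
  1P = (3, 4)
  2P = (5, 0)
  3P = (3, 3)
Match found at i = 3.

k = 3


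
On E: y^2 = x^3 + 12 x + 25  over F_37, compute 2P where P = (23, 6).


Doubling: s = (3 x1^2 + a) / (2 y1)
s = (3*23^2 + 12) / (2*6) mod 37 = 13
x3 = s^2 - 2 x1 mod 37 = 13^2 - 2*23 = 12
y3 = s (x1 - x3) - y1 mod 37 = 13 * (23 - 12) - 6 = 26

2P = (12, 26)


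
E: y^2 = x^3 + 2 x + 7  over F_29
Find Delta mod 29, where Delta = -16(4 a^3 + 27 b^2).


4 a^3 + 27 b^2 = 4*2^3 + 27*7^2 = 32 + 1323 = 1355
Delta = -16 * (1355) = -21680
Delta mod 29 = 12

Delta = 12 (mod 29)


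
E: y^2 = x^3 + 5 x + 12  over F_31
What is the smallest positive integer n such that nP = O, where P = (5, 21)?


Compute successive multiples of P until we hit O:
  1P = (5, 21)
  2P = (6, 14)
  3P = (7, 24)
  4P = (29, 5)
  5P = (25, 13)
  6P = (21, 4)
  7P = (14, 6)
  8P = (1, 24)
  ... (continuing to 27P)
  27P = O

ord(P) = 27


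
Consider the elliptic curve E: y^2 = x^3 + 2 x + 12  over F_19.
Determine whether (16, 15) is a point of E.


Check whether y^2 = x^3 + 2 x + 12 (mod 19) for (x, y) = (16, 15).
LHS: y^2 = 15^2 mod 19 = 16
RHS: x^3 + 2 x + 12 = 16^3 + 2*16 + 12 mod 19 = 17
LHS != RHS

No, not on the curve


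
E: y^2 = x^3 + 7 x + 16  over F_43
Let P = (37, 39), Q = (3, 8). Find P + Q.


P != Q, so use the chord formula.
s = (y2 - y1) / (x2 - x1) = (12) / (9) mod 43 = 30
x3 = s^2 - x1 - x2 mod 43 = 30^2 - 37 - 3 = 0
y3 = s (x1 - x3) - y1 mod 43 = 30 * (37 - 0) - 39 = 39

P + Q = (0, 39)


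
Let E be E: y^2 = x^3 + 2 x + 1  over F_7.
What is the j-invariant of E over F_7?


Delta = -16(4 a^3 + 27 b^2) mod 7 = 1
-1728 * (4 a)^3 = -1728 * (4*2)^3 mod 7 = 1
j = 1 * 1^(-1) mod 7 = 1

j = 1 (mod 7)


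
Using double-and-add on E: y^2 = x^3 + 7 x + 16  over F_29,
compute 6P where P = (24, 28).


k = 6 = 110_2 (binary, LSB first: 011)
Double-and-add from P = (24, 28):
  bit 0 = 0: acc unchanged = O
  bit 1 = 1: acc = O + (9, 24) = (9, 24)
  bit 2 = 1: acc = (9, 24) + (27, 20) = (2, 26)

6P = (2, 26)


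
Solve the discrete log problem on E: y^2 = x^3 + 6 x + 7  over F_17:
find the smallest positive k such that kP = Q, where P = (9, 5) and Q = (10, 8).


Enumerate multiples of P until we hit Q = (10, 8):
  1P = (9, 5)
  2P = (15, 2)
  3P = (6, 2)
  4P = (3, 1)
  5P = (13, 15)
  6P = (14, 8)
  7P = (10, 8)
Match found at i = 7.

k = 7


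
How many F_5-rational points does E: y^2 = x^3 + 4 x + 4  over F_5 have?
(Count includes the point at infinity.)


For each x in F_5, count y with y^2 = x^3 + 4 x + 4 mod 5:
  x = 0: RHS = 4, y in [2, 3]  -> 2 point(s)
  x = 1: RHS = 4, y in [2, 3]  -> 2 point(s)
  x = 2: RHS = 0, y in [0]  -> 1 point(s)
  x = 4: RHS = 4, y in [2, 3]  -> 2 point(s)
Affine points: 7. Add the point at infinity: total = 8.

#E(F_5) = 8


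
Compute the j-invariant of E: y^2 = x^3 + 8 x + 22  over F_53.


Delta = -16(4 a^3 + 27 b^2) mod 53 = 36
-1728 * (4 a)^3 = -1728 * (4*8)^3 mod 53 = 29
j = 29 * 36^(-1) mod 53 = 17

j = 17 (mod 53)


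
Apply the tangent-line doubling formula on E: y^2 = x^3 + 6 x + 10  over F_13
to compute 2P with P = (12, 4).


Doubling: s = (3 x1^2 + a) / (2 y1)
s = (3*12^2 + 6) / (2*4) mod 13 = 6
x3 = s^2 - 2 x1 mod 13 = 6^2 - 2*12 = 12
y3 = s (x1 - x3) - y1 mod 13 = 6 * (12 - 12) - 4 = 9

2P = (12, 9)


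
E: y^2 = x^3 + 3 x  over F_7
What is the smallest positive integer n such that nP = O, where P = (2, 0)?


Compute successive multiples of P until we hit O:
  1P = (2, 0)
  2P = O

ord(P) = 2


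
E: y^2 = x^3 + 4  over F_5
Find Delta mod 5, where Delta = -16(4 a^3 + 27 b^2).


4 a^3 + 27 b^2 = 4*0^3 + 27*4^2 = 0 + 432 = 432
Delta = -16 * (432) = -6912
Delta mod 5 = 3

Delta = 3 (mod 5)


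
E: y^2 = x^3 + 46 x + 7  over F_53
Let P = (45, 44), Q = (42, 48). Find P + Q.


P != Q, so use the chord formula.
s = (y2 - y1) / (x2 - x1) = (4) / (50) mod 53 = 34
x3 = s^2 - x1 - x2 mod 53 = 34^2 - 45 - 42 = 9
y3 = s (x1 - x3) - y1 mod 53 = 34 * (45 - 9) - 44 = 14

P + Q = (9, 14)


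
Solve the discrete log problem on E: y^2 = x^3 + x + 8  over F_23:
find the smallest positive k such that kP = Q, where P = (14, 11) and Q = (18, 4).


Enumerate multiples of P until we hit Q = (18, 4):
  1P = (14, 11)
  2P = (7, 6)
  3P = (18, 19)
  4P = (18, 4)
Match found at i = 4.

k = 4


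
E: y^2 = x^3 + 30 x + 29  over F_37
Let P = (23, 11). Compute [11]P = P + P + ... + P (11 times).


k = 11 = 1011_2 (binary, LSB first: 1101)
Double-and-add from P = (23, 11):
  bit 0 = 1: acc = O + (23, 11) = (23, 11)
  bit 1 = 1: acc = (23, 11) + (19, 24) = (31, 15)
  bit 2 = 0: acc unchanged = (31, 15)
  bit 3 = 1: acc = (31, 15) + (14, 23) = (4, 18)

11P = (4, 18)


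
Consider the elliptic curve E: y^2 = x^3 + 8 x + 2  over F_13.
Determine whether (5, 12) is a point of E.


Check whether y^2 = x^3 + 8 x + 2 (mod 13) for (x, y) = (5, 12).
LHS: y^2 = 12^2 mod 13 = 1
RHS: x^3 + 8 x + 2 = 5^3 + 8*5 + 2 mod 13 = 11
LHS != RHS

No, not on the curve


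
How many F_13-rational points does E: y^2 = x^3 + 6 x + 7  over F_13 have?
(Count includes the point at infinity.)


For each x in F_13, count y with y^2 = x^3 + 6 x + 7 mod 13:
  x = 1: RHS = 1, y in [1, 12]  -> 2 point(s)
  x = 2: RHS = 1, y in [1, 12]  -> 2 point(s)
  x = 3: RHS = 0, y in [0]  -> 1 point(s)
  x = 4: RHS = 4, y in [2, 11]  -> 2 point(s)
  x = 6: RHS = 12, y in [5, 8]  -> 2 point(s)
  x = 9: RHS = 10, y in [6, 7]  -> 2 point(s)
  x = 10: RHS = 1, y in [1, 12]  -> 2 point(s)
  x = 11: RHS = 0, y in [0]  -> 1 point(s)
  x = 12: RHS = 0, y in [0]  -> 1 point(s)
Affine points: 15. Add the point at infinity: total = 16.

#E(F_13) = 16


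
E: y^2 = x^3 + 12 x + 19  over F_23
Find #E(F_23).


For each x in F_23, count y with y^2 = x^3 + 12 x + 19 mod 23:
  x = 1: RHS = 9, y in [3, 20]  -> 2 point(s)
  x = 3: RHS = 13, y in [6, 17]  -> 2 point(s)
  x = 4: RHS = 16, y in [4, 19]  -> 2 point(s)
  x = 6: RHS = 8, y in [10, 13]  -> 2 point(s)
  x = 7: RHS = 9, y in [3, 20]  -> 2 point(s)
  x = 8: RHS = 6, y in [11, 12]  -> 2 point(s)
  x = 10: RHS = 12, y in [9, 14]  -> 2 point(s)
  x = 13: RHS = 3, y in [7, 16]  -> 2 point(s)
  x = 15: RHS = 9, y in [3, 20]  -> 2 point(s)
  x = 16: RHS = 6, y in [11, 12]  -> 2 point(s)
  x = 18: RHS = 18, y in [8, 15]  -> 2 point(s)
  x = 20: RHS = 2, y in [5, 18]  -> 2 point(s)
  x = 22: RHS = 6, y in [11, 12]  -> 2 point(s)
Affine points: 26. Add the point at infinity: total = 27.

#E(F_23) = 27


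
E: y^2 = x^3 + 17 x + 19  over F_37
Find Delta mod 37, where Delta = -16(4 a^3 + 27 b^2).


4 a^3 + 27 b^2 = 4*17^3 + 27*19^2 = 19652 + 9747 = 29399
Delta = -16 * (29399) = -470384
Delta mod 37 = 34

Delta = 34 (mod 37)


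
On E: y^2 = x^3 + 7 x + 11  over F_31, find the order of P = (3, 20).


Compute successive multiples of P until we hit O:
  1P = (3, 20)
  2P = (1, 22)
  3P = (28, 5)
  4P = (14, 30)
  5P = (22, 5)
  6P = (25, 30)
  7P = (5, 27)
  8P = (12, 26)
  ... (continuing to 34P)
  34P = O

ord(P) = 34


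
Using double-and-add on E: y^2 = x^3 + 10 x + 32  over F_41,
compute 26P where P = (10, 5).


k = 26 = 11010_2 (binary, LSB first: 01011)
Double-and-add from P = (10, 5):
  bit 0 = 0: acc unchanged = O
  bit 1 = 1: acc = O + (39, 39) = (39, 39)
  bit 2 = 0: acc unchanged = (39, 39)
  bit 3 = 1: acc = (39, 39) + (26, 22) = (1, 17)
  bit 4 = 1: acc = (1, 17) + (5, 17) = (35, 24)

26P = (35, 24)


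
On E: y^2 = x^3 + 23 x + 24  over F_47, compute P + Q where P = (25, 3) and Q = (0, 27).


P != Q, so use the chord formula.
s = (y2 - y1) / (x2 - x1) = (24) / (22) mod 47 = 31
x3 = s^2 - x1 - x2 mod 47 = 31^2 - 25 - 0 = 43
y3 = s (x1 - x3) - y1 mod 47 = 31 * (25 - 43) - 3 = 3

P + Q = (43, 3)


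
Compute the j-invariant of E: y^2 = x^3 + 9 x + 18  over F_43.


Delta = -16(4 a^3 + 27 b^2) mod 43 = 39
-1728 * (4 a)^3 = -1728 * (4*9)^3 mod 43 = 35
j = 35 * 39^(-1) mod 43 = 2

j = 2 (mod 43)


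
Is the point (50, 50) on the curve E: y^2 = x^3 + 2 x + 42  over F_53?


Check whether y^2 = x^3 + 2 x + 42 (mod 53) for (x, y) = (50, 50).
LHS: y^2 = 50^2 mod 53 = 9
RHS: x^3 + 2 x + 42 = 50^3 + 2*50 + 42 mod 53 = 9
LHS = RHS

Yes, on the curve


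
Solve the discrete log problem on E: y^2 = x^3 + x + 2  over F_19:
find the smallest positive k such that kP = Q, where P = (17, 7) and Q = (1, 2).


Enumerate multiples of P until we hit Q = (1, 2):
  1P = (17, 7)
  2P = (10, 9)
  3P = (1, 2)
Match found at i = 3.

k = 3


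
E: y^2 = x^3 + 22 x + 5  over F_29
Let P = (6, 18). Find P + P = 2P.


Doubling: s = (3 x1^2 + a) / (2 y1)
s = (3*6^2 + 22) / (2*18) mod 29 = 2
x3 = s^2 - 2 x1 mod 29 = 2^2 - 2*6 = 21
y3 = s (x1 - x3) - y1 mod 29 = 2 * (6 - 21) - 18 = 10

2P = (21, 10)


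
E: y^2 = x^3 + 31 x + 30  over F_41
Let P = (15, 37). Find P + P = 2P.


Doubling: s = (3 x1^2 + a) / (2 y1)
s = (3*15^2 + 31) / (2*37) mod 41 = 4
x3 = s^2 - 2 x1 mod 41 = 4^2 - 2*15 = 27
y3 = s (x1 - x3) - y1 mod 41 = 4 * (15 - 27) - 37 = 38

2P = (27, 38)


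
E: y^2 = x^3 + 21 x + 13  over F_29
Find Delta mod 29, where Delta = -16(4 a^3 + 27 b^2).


4 a^3 + 27 b^2 = 4*21^3 + 27*13^2 = 37044 + 4563 = 41607
Delta = -16 * (41607) = -665712
Delta mod 29 = 12

Delta = 12 (mod 29)


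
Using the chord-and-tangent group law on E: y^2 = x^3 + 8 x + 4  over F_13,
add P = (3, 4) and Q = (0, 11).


P != Q, so use the chord formula.
s = (y2 - y1) / (x2 - x1) = (7) / (10) mod 13 = 2
x3 = s^2 - x1 - x2 mod 13 = 2^2 - 3 - 0 = 1
y3 = s (x1 - x3) - y1 mod 13 = 2 * (3 - 1) - 4 = 0

P + Q = (1, 0)


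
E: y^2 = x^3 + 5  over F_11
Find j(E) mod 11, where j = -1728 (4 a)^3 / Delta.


Delta = -16(4 a^3 + 27 b^2) mod 11 = 2
-1728 * (4 a)^3 = -1728 * (4*0)^3 mod 11 = 0
j = 0 * 2^(-1) mod 11 = 0

j = 0 (mod 11)


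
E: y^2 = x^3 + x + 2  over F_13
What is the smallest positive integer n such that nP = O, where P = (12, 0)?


Compute successive multiples of P until we hit O:
  1P = (12, 0)
  2P = O

ord(P) = 2


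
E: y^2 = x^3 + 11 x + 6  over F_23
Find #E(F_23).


For each x in F_23, count y with y^2 = x^3 + 11 x + 6 mod 23:
  x = 0: RHS = 6, y in [11, 12]  -> 2 point(s)
  x = 1: RHS = 18, y in [8, 15]  -> 2 point(s)
  x = 2: RHS = 13, y in [6, 17]  -> 2 point(s)
  x = 5: RHS = 2, y in [5, 18]  -> 2 point(s)
  x = 6: RHS = 12, y in [9, 14]  -> 2 point(s)
  x = 7: RHS = 12, y in [9, 14]  -> 2 point(s)
  x = 8: RHS = 8, y in [10, 13]  -> 2 point(s)
  x = 9: RHS = 6, y in [11, 12]  -> 2 point(s)
  x = 10: RHS = 12, y in [9, 14]  -> 2 point(s)
  x = 11: RHS = 9, y in [3, 20]  -> 2 point(s)
  x = 12: RHS = 3, y in [7, 16]  -> 2 point(s)
  x = 13: RHS = 0, y in [0]  -> 1 point(s)
  x = 14: RHS = 6, y in [11, 12]  -> 2 point(s)
  x = 15: RHS = 4, y in [2, 21]  -> 2 point(s)
  x = 16: RHS = 0, y in [0]  -> 1 point(s)
  x = 17: RHS = 0, y in [0]  -> 1 point(s)
  x = 19: RHS = 13, y in [6, 17]  -> 2 point(s)
Affine points: 31. Add the point at infinity: total = 32.

#E(F_23) = 32


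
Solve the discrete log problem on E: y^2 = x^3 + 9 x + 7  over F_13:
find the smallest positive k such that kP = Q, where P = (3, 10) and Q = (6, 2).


Enumerate multiples of P until we hit Q = (6, 2):
  1P = (3, 10)
  2P = (4, 9)
  3P = (7, 7)
  4P = (6, 2)
Match found at i = 4.

k = 4


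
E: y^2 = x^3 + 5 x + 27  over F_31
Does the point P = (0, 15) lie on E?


Check whether y^2 = x^3 + 5 x + 27 (mod 31) for (x, y) = (0, 15).
LHS: y^2 = 15^2 mod 31 = 8
RHS: x^3 + 5 x + 27 = 0^3 + 5*0 + 27 mod 31 = 27
LHS != RHS

No, not on the curve


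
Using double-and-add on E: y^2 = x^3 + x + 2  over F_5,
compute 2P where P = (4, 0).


k = 2 = 10_2 (binary, LSB first: 01)
Double-and-add from P = (4, 0):
  bit 0 = 0: acc unchanged = O
  bit 1 = 1: acc = O + O = O

2P = O


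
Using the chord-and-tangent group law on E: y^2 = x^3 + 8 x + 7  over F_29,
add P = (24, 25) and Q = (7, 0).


P != Q, so use the chord formula.
s = (y2 - y1) / (x2 - x1) = (4) / (12) mod 29 = 10
x3 = s^2 - x1 - x2 mod 29 = 10^2 - 24 - 7 = 11
y3 = s (x1 - x3) - y1 mod 29 = 10 * (24 - 11) - 25 = 18

P + Q = (11, 18)


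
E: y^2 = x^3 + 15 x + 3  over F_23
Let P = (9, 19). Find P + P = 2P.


Doubling: s = (3 x1^2 + a) / (2 y1)
s = (3*9^2 + 15) / (2*19) mod 23 = 8
x3 = s^2 - 2 x1 mod 23 = 8^2 - 2*9 = 0
y3 = s (x1 - x3) - y1 mod 23 = 8 * (9 - 0) - 19 = 7

2P = (0, 7)


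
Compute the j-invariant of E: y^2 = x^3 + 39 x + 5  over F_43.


Delta = -16(4 a^3 + 27 b^2) mod 43 = 4
-1728 * (4 a)^3 = -1728 * (4*39)^3 mod 43 = 2
j = 2 * 4^(-1) mod 43 = 22

j = 22 (mod 43)


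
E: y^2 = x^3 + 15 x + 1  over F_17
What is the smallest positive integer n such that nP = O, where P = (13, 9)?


Compute successive multiples of P until we hit O:
  1P = (13, 9)
  2P = (16, 6)
  3P = (6, 1)
  4P = (0, 1)
  5P = (8, 15)
  6P = (9, 10)
  7P = (11, 16)
  8P = (1, 0)
  ... (continuing to 16P)
  16P = O

ord(P) = 16


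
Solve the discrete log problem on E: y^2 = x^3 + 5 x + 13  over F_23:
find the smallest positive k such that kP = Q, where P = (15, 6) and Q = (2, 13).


Enumerate multiples of P until we hit Q = (2, 13):
  1P = (15, 6)
  2P = (2, 10)
  3P = (8, 6)
  4P = (0, 17)
  5P = (16, 7)
  6P = (16, 16)
  7P = (0, 6)
  8P = (8, 17)
  9P = (2, 13)
Match found at i = 9.

k = 9


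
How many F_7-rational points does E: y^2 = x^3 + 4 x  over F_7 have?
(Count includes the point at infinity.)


For each x in F_7, count y with y^2 = x^3 + 4 x + 0 mod 7:
  x = 0: RHS = 0, y in [0]  -> 1 point(s)
  x = 2: RHS = 2, y in [3, 4]  -> 2 point(s)
  x = 3: RHS = 4, y in [2, 5]  -> 2 point(s)
  x = 6: RHS = 2, y in [3, 4]  -> 2 point(s)
Affine points: 7. Add the point at infinity: total = 8.

#E(F_7) = 8


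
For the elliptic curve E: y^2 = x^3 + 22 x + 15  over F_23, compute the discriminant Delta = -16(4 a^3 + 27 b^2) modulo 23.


4 a^3 + 27 b^2 = 4*22^3 + 27*15^2 = 42592 + 6075 = 48667
Delta = -16 * (48667) = -778672
Delta mod 23 = 16

Delta = 16 (mod 23)


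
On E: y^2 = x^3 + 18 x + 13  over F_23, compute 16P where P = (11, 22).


k = 16 = 10000_2 (binary, LSB first: 00001)
Double-and-add from P = (11, 22):
  bit 0 = 0: acc unchanged = O
  bit 1 = 0: acc unchanged = O
  bit 2 = 0: acc unchanged = O
  bit 3 = 0: acc unchanged = O
  bit 4 = 1: acc = O + (0, 17) = (0, 17)

16P = (0, 17)


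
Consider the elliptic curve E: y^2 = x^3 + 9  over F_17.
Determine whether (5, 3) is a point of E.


Check whether y^2 = x^3 + 0 x + 9 (mod 17) for (x, y) = (5, 3).
LHS: y^2 = 3^2 mod 17 = 9
RHS: x^3 + 0 x + 9 = 5^3 + 0*5 + 9 mod 17 = 15
LHS != RHS

No, not on the curve


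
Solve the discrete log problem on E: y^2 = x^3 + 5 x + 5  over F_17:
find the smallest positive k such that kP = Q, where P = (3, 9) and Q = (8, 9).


Enumerate multiples of P until we hit Q = (8, 9):
  1P = (3, 9)
  2P = (15, 15)
  3P = (12, 12)
  4P = (4, 2)
  5P = (8, 9)
Match found at i = 5.

k = 5


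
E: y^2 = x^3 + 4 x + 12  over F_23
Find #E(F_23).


For each x in F_23, count y with y^2 = x^3 + 4 x + 12 mod 23:
  x = 0: RHS = 12, y in [9, 14]  -> 2 point(s)
  x = 4: RHS = 0, y in [0]  -> 1 point(s)
  x = 8: RHS = 4, y in [2, 21]  -> 2 point(s)
  x = 9: RHS = 18, y in [8, 15]  -> 2 point(s)
  x = 14: RHS = 6, y in [11, 12]  -> 2 point(s)
  x = 16: RHS = 9, y in [3, 20]  -> 2 point(s)
  x = 17: RHS = 2, y in [5, 18]  -> 2 point(s)
  x = 19: RHS = 1, y in [1, 22]  -> 2 point(s)
Affine points: 15. Add the point at infinity: total = 16.

#E(F_23) = 16


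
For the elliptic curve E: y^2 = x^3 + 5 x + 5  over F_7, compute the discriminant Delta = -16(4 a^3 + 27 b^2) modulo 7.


4 a^3 + 27 b^2 = 4*5^3 + 27*5^2 = 500 + 675 = 1175
Delta = -16 * (1175) = -18800
Delta mod 7 = 2

Delta = 2 (mod 7)


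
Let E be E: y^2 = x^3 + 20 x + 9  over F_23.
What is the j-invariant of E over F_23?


Delta = -16(4 a^3 + 27 b^2) mod 23 = 17
-1728 * (4 a)^3 = -1728 * (4*20)^3 mod 23 = 9
j = 9 * 17^(-1) mod 23 = 10

j = 10 (mod 23)


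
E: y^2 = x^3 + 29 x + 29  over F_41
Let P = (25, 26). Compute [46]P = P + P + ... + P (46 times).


k = 46 = 101110_2 (binary, LSB first: 011101)
Double-and-add from P = (25, 26):
  bit 0 = 0: acc unchanged = O
  bit 1 = 1: acc = O + (34, 4) = (34, 4)
  bit 2 = 1: acc = (34, 4) + (6, 38) = (19, 10)
  bit 3 = 1: acc = (19, 10) + (39, 39) = (26, 27)
  bit 4 = 0: acc unchanged = (26, 27)
  bit 5 = 1: acc = (26, 27) + (32, 33) = (25, 15)

46P = (25, 15)


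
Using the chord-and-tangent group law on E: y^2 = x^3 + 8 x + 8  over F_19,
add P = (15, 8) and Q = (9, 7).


P != Q, so use the chord formula.
s = (y2 - y1) / (x2 - x1) = (18) / (13) mod 19 = 16
x3 = s^2 - x1 - x2 mod 19 = 16^2 - 15 - 9 = 4
y3 = s (x1 - x3) - y1 mod 19 = 16 * (15 - 4) - 8 = 16

P + Q = (4, 16)


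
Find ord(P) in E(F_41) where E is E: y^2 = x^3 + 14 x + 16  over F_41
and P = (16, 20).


Compute successive multiples of P until we hit O:
  1P = (16, 20)
  2P = (18, 27)
  3P = (9, 25)
  4P = (14, 2)
  5P = (10, 34)
  6P = (25, 1)
  7P = (8, 36)
  8P = (21, 31)
  ... (continuing to 36P)
  36P = O

ord(P) = 36


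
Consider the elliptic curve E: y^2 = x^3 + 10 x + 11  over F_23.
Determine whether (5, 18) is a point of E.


Check whether y^2 = x^3 + 10 x + 11 (mod 23) for (x, y) = (5, 18).
LHS: y^2 = 18^2 mod 23 = 2
RHS: x^3 + 10 x + 11 = 5^3 + 10*5 + 11 mod 23 = 2
LHS = RHS

Yes, on the curve


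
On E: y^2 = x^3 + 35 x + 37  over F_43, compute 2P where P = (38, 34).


Doubling: s = (3 x1^2 + a) / (2 y1)
s = (3*38^2 + 35) / (2*34) mod 43 = 13
x3 = s^2 - 2 x1 mod 43 = 13^2 - 2*38 = 7
y3 = s (x1 - x3) - y1 mod 43 = 13 * (38 - 7) - 34 = 25

2P = (7, 25)


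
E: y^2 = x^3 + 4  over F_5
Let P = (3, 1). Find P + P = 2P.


Doubling: s = (3 x1^2 + a) / (2 y1)
s = (3*3^2 + 0) / (2*1) mod 5 = 1
x3 = s^2 - 2 x1 mod 5 = 1^2 - 2*3 = 0
y3 = s (x1 - x3) - y1 mod 5 = 1 * (3 - 0) - 1 = 2

2P = (0, 2)


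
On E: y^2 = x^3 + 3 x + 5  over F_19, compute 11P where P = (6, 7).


k = 11 = 1011_2 (binary, LSB first: 1101)
Double-and-add from P = (6, 7):
  bit 0 = 1: acc = O + (6, 7) = (6, 7)
  bit 1 = 1: acc = (6, 7) + (18, 1) = (0, 9)
  bit 2 = 0: acc unchanged = (0, 9)
  bit 3 = 1: acc = (0, 9) + (8, 16) = (18, 18)

11P = (18, 18)


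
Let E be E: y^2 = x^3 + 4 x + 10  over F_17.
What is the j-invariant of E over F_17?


Delta = -16(4 a^3 + 27 b^2) mod 17 = 15
-1728 * (4 a)^3 = -1728 * (4*4)^3 mod 17 = 11
j = 11 * 15^(-1) mod 17 = 3

j = 3 (mod 17)


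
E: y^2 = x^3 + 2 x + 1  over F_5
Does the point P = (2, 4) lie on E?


Check whether y^2 = x^3 + 2 x + 1 (mod 5) for (x, y) = (2, 4).
LHS: y^2 = 4^2 mod 5 = 1
RHS: x^3 + 2 x + 1 = 2^3 + 2*2 + 1 mod 5 = 3
LHS != RHS

No, not on the curve


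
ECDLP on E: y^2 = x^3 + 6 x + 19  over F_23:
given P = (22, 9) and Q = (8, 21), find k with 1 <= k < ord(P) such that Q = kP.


Enumerate multiples of P until we hit Q = (8, 21):
  1P = (22, 9)
  2P = (8, 21)
Match found at i = 2.

k = 2


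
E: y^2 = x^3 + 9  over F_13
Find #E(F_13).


For each x in F_13, count y with y^2 = x^3 + 0 x + 9 mod 13:
  x = 0: RHS = 9, y in [3, 10]  -> 2 point(s)
  x = 1: RHS = 10, y in [6, 7]  -> 2 point(s)
  x = 2: RHS = 4, y in [2, 11]  -> 2 point(s)
  x = 3: RHS = 10, y in [6, 7]  -> 2 point(s)
  x = 5: RHS = 4, y in [2, 11]  -> 2 point(s)
  x = 6: RHS = 4, y in [2, 11]  -> 2 point(s)
  x = 7: RHS = 1, y in [1, 12]  -> 2 point(s)
  x = 8: RHS = 1, y in [1, 12]  -> 2 point(s)
  x = 9: RHS = 10, y in [6, 7]  -> 2 point(s)
  x = 11: RHS = 1, y in [1, 12]  -> 2 point(s)
Affine points: 20. Add the point at infinity: total = 21.

#E(F_13) = 21


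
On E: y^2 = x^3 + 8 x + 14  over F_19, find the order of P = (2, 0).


Compute successive multiples of P until we hit O:
  1P = (2, 0)
  2P = O

ord(P) = 2


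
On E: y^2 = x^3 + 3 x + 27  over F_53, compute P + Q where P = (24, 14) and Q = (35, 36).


P != Q, so use the chord formula.
s = (y2 - y1) / (x2 - x1) = (22) / (11) mod 53 = 2
x3 = s^2 - x1 - x2 mod 53 = 2^2 - 24 - 35 = 51
y3 = s (x1 - x3) - y1 mod 53 = 2 * (24 - 51) - 14 = 38

P + Q = (51, 38)


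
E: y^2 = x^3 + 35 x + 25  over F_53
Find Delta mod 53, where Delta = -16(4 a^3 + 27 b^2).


4 a^3 + 27 b^2 = 4*35^3 + 27*25^2 = 171500 + 16875 = 188375
Delta = -16 * (188375) = -3014000
Delta mod 53 = 4

Delta = 4 (mod 53)


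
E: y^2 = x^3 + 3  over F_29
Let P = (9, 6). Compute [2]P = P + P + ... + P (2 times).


k = 2 = 10_2 (binary, LSB first: 01)
Double-and-add from P = (9, 6):
  bit 0 = 0: acc unchanged = O
  bit 1 = 1: acc = O + (6, 4) = (6, 4)

2P = (6, 4)


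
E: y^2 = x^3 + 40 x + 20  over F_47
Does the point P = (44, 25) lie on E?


Check whether y^2 = x^3 + 40 x + 20 (mod 47) for (x, y) = (44, 25).
LHS: y^2 = 25^2 mod 47 = 14
RHS: x^3 + 40 x + 20 = 44^3 + 40*44 + 20 mod 47 = 14
LHS = RHS

Yes, on the curve


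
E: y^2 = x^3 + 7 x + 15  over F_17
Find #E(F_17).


For each x in F_17, count y with y^2 = x^3 + 7 x + 15 mod 17:
  x = 0: RHS = 15, y in [7, 10]  -> 2 point(s)
  x = 6: RHS = 1, y in [1, 16]  -> 2 point(s)
  x = 7: RHS = 16, y in [4, 13]  -> 2 point(s)
  x = 9: RHS = 8, y in [5, 12]  -> 2 point(s)
  x = 12: RHS = 8, y in [5, 12]  -> 2 point(s)
  x = 13: RHS = 8, y in [5, 12]  -> 2 point(s)
  x = 14: RHS = 1, y in [1, 16]  -> 2 point(s)
Affine points: 14. Add the point at infinity: total = 15.

#E(F_17) = 15


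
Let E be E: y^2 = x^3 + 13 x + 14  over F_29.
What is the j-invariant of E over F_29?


Delta = -16(4 a^3 + 27 b^2) mod 29 = 21
-1728 * (4 a)^3 = -1728 * (4*13)^3 mod 29 = 18
j = 18 * 21^(-1) mod 29 = 5

j = 5 (mod 29)


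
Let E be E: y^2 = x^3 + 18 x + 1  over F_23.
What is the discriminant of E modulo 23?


4 a^3 + 27 b^2 = 4*18^3 + 27*1^2 = 23328 + 27 = 23355
Delta = -16 * (23355) = -373680
Delta mod 23 = 1

Delta = 1 (mod 23)


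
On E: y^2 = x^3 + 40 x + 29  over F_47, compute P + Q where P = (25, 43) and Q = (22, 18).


P != Q, so use the chord formula.
s = (y2 - y1) / (x2 - x1) = (22) / (44) mod 47 = 24
x3 = s^2 - x1 - x2 mod 47 = 24^2 - 25 - 22 = 12
y3 = s (x1 - x3) - y1 mod 47 = 24 * (25 - 12) - 43 = 34

P + Q = (12, 34)


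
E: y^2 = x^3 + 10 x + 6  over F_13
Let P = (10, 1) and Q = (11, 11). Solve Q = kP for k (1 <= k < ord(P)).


Enumerate multiples of P until we hit Q = (11, 11):
  1P = (10, 1)
  2P = (7, 9)
  3P = (6, 10)
  4P = (11, 11)
Match found at i = 4.

k = 4


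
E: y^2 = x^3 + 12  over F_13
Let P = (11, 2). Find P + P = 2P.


Doubling: s = (3 x1^2 + a) / (2 y1)
s = (3*11^2 + 0) / (2*2) mod 13 = 3
x3 = s^2 - 2 x1 mod 13 = 3^2 - 2*11 = 0
y3 = s (x1 - x3) - y1 mod 13 = 3 * (11 - 0) - 2 = 5

2P = (0, 5)


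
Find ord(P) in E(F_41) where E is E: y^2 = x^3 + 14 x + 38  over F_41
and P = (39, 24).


Compute successive multiples of P until we hit O:
  1P = (39, 24)
  2P = (27, 3)
  3P = (37, 0)
  4P = (27, 38)
  5P = (39, 17)
  6P = O

ord(P) = 6


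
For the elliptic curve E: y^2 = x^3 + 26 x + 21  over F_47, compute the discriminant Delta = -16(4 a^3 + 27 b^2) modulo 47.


4 a^3 + 27 b^2 = 4*26^3 + 27*21^2 = 70304 + 11907 = 82211
Delta = -16 * (82211) = -1315376
Delta mod 47 = 13

Delta = 13 (mod 47)


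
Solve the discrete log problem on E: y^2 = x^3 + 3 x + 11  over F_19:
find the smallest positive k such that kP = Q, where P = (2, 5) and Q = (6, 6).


Enumerate multiples of P until we hit Q = (6, 6):
  1P = (2, 5)
  2P = (3, 3)
  3P = (18, 8)
  4P = (0, 12)
  5P = (15, 12)
  6P = (6, 6)
Match found at i = 6.

k = 6


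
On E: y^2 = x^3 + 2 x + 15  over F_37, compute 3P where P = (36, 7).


k = 3 = 11_2 (binary, LSB first: 11)
Double-and-add from P = (36, 7):
  bit 0 = 1: acc = O + (36, 7) = (36, 7)
  bit 1 = 1: acc = (36, 7) + (11, 31) = (31, 3)

3P = (31, 3)


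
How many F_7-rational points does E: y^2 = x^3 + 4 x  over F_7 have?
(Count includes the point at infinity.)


For each x in F_7, count y with y^2 = x^3 + 4 x + 0 mod 7:
  x = 0: RHS = 0, y in [0]  -> 1 point(s)
  x = 2: RHS = 2, y in [3, 4]  -> 2 point(s)
  x = 3: RHS = 4, y in [2, 5]  -> 2 point(s)
  x = 6: RHS = 2, y in [3, 4]  -> 2 point(s)
Affine points: 7. Add the point at infinity: total = 8.

#E(F_7) = 8


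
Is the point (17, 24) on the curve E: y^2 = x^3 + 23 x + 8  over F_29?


Check whether y^2 = x^3 + 23 x + 8 (mod 29) for (x, y) = (17, 24).
LHS: y^2 = 24^2 mod 29 = 25
RHS: x^3 + 23 x + 8 = 17^3 + 23*17 + 8 mod 29 = 5
LHS != RHS

No, not on the curve


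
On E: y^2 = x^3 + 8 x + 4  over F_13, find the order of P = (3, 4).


Compute successive multiples of P until we hit O:
  1P = (3, 4)
  2P = (4, 3)
  3P = (7, 0)
  4P = (4, 10)
  5P = (3, 9)
  6P = O

ord(P) = 6


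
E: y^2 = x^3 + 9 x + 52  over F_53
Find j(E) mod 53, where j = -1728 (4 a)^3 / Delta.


Delta = -16(4 a^3 + 27 b^2) mod 53 = 29
-1728 * (4 a)^3 = -1728 * (4*9)^3 mod 53 = 18
j = 18 * 29^(-1) mod 53 = 39

j = 39 (mod 53)


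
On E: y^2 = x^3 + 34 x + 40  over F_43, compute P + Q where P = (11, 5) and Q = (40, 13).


P != Q, so use the chord formula.
s = (y2 - y1) / (x2 - x1) = (8) / (29) mod 43 = 24
x3 = s^2 - x1 - x2 mod 43 = 24^2 - 11 - 40 = 9
y3 = s (x1 - x3) - y1 mod 43 = 24 * (11 - 9) - 5 = 0

P + Q = (9, 0)


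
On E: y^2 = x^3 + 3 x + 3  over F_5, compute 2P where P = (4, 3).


Doubling: s = (3 x1^2 + a) / (2 y1)
s = (3*4^2 + 3) / (2*3) mod 5 = 1
x3 = s^2 - 2 x1 mod 5 = 1^2 - 2*4 = 3
y3 = s (x1 - x3) - y1 mod 5 = 1 * (4 - 3) - 3 = 3

2P = (3, 3)


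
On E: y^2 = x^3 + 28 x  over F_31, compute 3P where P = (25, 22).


k = 3 = 11_2 (binary, LSB first: 11)
Double-and-add from P = (25, 22):
  bit 0 = 1: acc = O + (25, 22) = (25, 22)
  bit 1 = 1: acc = (25, 22) + (9, 19) = (2, 23)

3P = (2, 23)


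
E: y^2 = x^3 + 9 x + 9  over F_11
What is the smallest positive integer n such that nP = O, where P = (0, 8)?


Compute successive multiples of P until we hit O:
  1P = (0, 8)
  2P = (5, 5)
  3P = (9, 4)
  4P = (6, 2)
  5P = (6, 9)
  6P = (9, 7)
  7P = (5, 6)
  8P = (0, 3)
  ... (continuing to 9P)
  9P = O

ord(P) = 9


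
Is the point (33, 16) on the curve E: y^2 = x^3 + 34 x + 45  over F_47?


Check whether y^2 = x^3 + 34 x + 45 (mod 47) for (x, y) = (33, 16).
LHS: y^2 = 16^2 mod 47 = 21
RHS: x^3 + 34 x + 45 = 33^3 + 34*33 + 45 mod 47 = 21
LHS = RHS

Yes, on the curve


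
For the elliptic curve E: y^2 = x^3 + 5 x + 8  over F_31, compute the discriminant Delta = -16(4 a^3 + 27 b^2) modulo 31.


4 a^3 + 27 b^2 = 4*5^3 + 27*8^2 = 500 + 1728 = 2228
Delta = -16 * (2228) = -35648
Delta mod 31 = 2

Delta = 2 (mod 31)


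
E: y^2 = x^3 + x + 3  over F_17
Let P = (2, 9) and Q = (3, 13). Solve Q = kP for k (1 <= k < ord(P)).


Enumerate multiples of P until we hit Q = (3, 13):
  1P = (2, 9)
  2P = (12, 14)
  3P = (16, 1)
  4P = (8, 9)
  5P = (7, 8)
  6P = (6, 2)
  7P = (11, 11)
  8P = (3, 4)
  9P = (3, 13)
Match found at i = 9.

k = 9


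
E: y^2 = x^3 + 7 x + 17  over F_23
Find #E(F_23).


For each x in F_23, count y with y^2 = x^3 + 7 x + 17 mod 23:
  x = 1: RHS = 2, y in [5, 18]  -> 2 point(s)
  x = 2: RHS = 16, y in [4, 19]  -> 2 point(s)
  x = 5: RHS = 16, y in [4, 19]  -> 2 point(s)
  x = 7: RHS = 18, y in [8, 15]  -> 2 point(s)
  x = 9: RHS = 4, y in [2, 21]  -> 2 point(s)
  x = 10: RHS = 6, y in [11, 12]  -> 2 point(s)
  x = 12: RHS = 12, y in [9, 14]  -> 2 point(s)
  x = 15: RHS = 1, y in [1, 22]  -> 2 point(s)
  x = 16: RHS = 16, y in [4, 19]  -> 2 point(s)
  x = 17: RHS = 12, y in [9, 14]  -> 2 point(s)
  x = 18: RHS = 18, y in [8, 15]  -> 2 point(s)
  x = 21: RHS = 18, y in [8, 15]  -> 2 point(s)
  x = 22: RHS = 9, y in [3, 20]  -> 2 point(s)
Affine points: 26. Add the point at infinity: total = 27.

#E(F_23) = 27


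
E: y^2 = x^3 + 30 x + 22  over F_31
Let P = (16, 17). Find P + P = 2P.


Doubling: s = (3 x1^2 + a) / (2 y1)
s = (3*16^2 + 30) / (2*17) mod 31 = 18
x3 = s^2 - 2 x1 mod 31 = 18^2 - 2*16 = 13
y3 = s (x1 - x3) - y1 mod 31 = 18 * (16 - 13) - 17 = 6

2P = (13, 6)


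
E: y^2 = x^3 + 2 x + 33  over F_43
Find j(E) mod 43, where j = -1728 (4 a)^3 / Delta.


Delta = -16(4 a^3 + 27 b^2) mod 43 = 19
-1728 * (4 a)^3 = -1728 * (4*2)^3 mod 43 = 32
j = 32 * 19^(-1) mod 43 = 13

j = 13 (mod 43)


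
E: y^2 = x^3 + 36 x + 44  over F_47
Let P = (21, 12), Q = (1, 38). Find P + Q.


P != Q, so use the chord formula.
s = (y2 - y1) / (x2 - x1) = (26) / (27) mod 47 = 41
x3 = s^2 - x1 - x2 mod 47 = 41^2 - 21 - 1 = 14
y3 = s (x1 - x3) - y1 mod 47 = 41 * (21 - 14) - 12 = 40

P + Q = (14, 40)


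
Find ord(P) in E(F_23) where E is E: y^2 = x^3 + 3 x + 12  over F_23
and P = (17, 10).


Compute successive multiples of P until we hit O:
  1P = (17, 10)
  2P = (1, 19)
  3P = (9, 20)
  4P = (0, 9)
  5P = (22, 10)
  6P = (7, 13)
  7P = (3, 18)
  8P = (16, 19)
  ... (continuing to 21P)
  21P = O

ord(P) = 21


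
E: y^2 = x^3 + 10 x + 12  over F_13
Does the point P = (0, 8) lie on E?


Check whether y^2 = x^3 + 10 x + 12 (mod 13) for (x, y) = (0, 8).
LHS: y^2 = 8^2 mod 13 = 12
RHS: x^3 + 10 x + 12 = 0^3 + 10*0 + 12 mod 13 = 12
LHS = RHS

Yes, on the curve


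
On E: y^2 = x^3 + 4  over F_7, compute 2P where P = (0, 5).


Doubling: s = (3 x1^2 + a) / (2 y1)
s = (3*0^2 + 0) / (2*5) mod 7 = 0
x3 = s^2 - 2 x1 mod 7 = 0^2 - 2*0 = 0
y3 = s (x1 - x3) - y1 mod 7 = 0 * (0 - 0) - 5 = 2

2P = (0, 2)


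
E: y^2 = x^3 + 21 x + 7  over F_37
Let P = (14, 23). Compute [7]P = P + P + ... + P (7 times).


k = 7 = 111_2 (binary, LSB first: 111)
Double-and-add from P = (14, 23):
  bit 0 = 1: acc = O + (14, 23) = (14, 23)
  bit 1 = 1: acc = (14, 23) + (8, 13) = (26, 31)
  bit 2 = 1: acc = (26, 31) + (18, 36) = (9, 0)

7P = (9, 0)


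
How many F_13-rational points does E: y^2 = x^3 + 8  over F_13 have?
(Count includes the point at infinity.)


For each x in F_13, count y with y^2 = x^3 + 0 x + 8 mod 13:
  x = 1: RHS = 9, y in [3, 10]  -> 2 point(s)
  x = 2: RHS = 3, y in [4, 9]  -> 2 point(s)
  x = 3: RHS = 9, y in [3, 10]  -> 2 point(s)
  x = 5: RHS = 3, y in [4, 9]  -> 2 point(s)
  x = 6: RHS = 3, y in [4, 9]  -> 2 point(s)
  x = 7: RHS = 0, y in [0]  -> 1 point(s)
  x = 8: RHS = 0, y in [0]  -> 1 point(s)
  x = 9: RHS = 9, y in [3, 10]  -> 2 point(s)
  x = 11: RHS = 0, y in [0]  -> 1 point(s)
Affine points: 15. Add the point at infinity: total = 16.

#E(F_13) = 16


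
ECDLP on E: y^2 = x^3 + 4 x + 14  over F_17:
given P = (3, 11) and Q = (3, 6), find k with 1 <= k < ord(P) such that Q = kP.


Enumerate multiples of P until we hit Q = (3, 6):
  1P = (3, 11)
  2P = (10, 0)
  3P = (3, 6)
Match found at i = 3.

k = 3


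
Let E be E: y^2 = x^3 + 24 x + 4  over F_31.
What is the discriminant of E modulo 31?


4 a^3 + 27 b^2 = 4*24^3 + 27*4^2 = 55296 + 432 = 55728
Delta = -16 * (55728) = -891648
Delta mod 31 = 5

Delta = 5 (mod 31)


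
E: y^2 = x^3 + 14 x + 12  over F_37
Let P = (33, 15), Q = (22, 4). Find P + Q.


P != Q, so use the chord formula.
s = (y2 - y1) / (x2 - x1) = (26) / (26) mod 37 = 1
x3 = s^2 - x1 - x2 mod 37 = 1^2 - 33 - 22 = 20
y3 = s (x1 - x3) - y1 mod 37 = 1 * (33 - 20) - 15 = 35

P + Q = (20, 35)


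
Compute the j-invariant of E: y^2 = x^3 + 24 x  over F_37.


Delta = -16(4 a^3 + 27 b^2) mod 37 = 8
-1728 * (4 a)^3 = -1728 * (4*24)^3 mod 37 = 23
j = 23 * 8^(-1) mod 37 = 26

j = 26 (mod 37)


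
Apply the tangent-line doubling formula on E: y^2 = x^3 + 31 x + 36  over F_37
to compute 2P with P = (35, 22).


Doubling: s = (3 x1^2 + a) / (2 y1)
s = (3*35^2 + 31) / (2*22) mod 37 = 22
x3 = s^2 - 2 x1 mod 37 = 22^2 - 2*35 = 7
y3 = s (x1 - x3) - y1 mod 37 = 22 * (35 - 7) - 22 = 2

2P = (7, 2)


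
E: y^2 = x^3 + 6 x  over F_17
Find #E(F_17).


For each x in F_17, count y with y^2 = x^3 + 6 x + 0 mod 17:
  x = 0: RHS = 0, y in [0]  -> 1 point(s)
  x = 5: RHS = 2, y in [6, 11]  -> 2 point(s)
  x = 8: RHS = 16, y in [4, 13]  -> 2 point(s)
  x = 9: RHS = 1, y in [1, 16]  -> 2 point(s)
  x = 12: RHS = 15, y in [7, 10]  -> 2 point(s)
Affine points: 9. Add the point at infinity: total = 10.

#E(F_17) = 10


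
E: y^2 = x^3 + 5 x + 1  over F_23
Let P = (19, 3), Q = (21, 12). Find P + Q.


P != Q, so use the chord formula.
s = (y2 - y1) / (x2 - x1) = (9) / (2) mod 23 = 16
x3 = s^2 - x1 - x2 mod 23 = 16^2 - 19 - 21 = 9
y3 = s (x1 - x3) - y1 mod 23 = 16 * (19 - 9) - 3 = 19

P + Q = (9, 19)


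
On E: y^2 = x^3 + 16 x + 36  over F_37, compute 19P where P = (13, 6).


k = 19 = 10011_2 (binary, LSB first: 11001)
Double-and-add from P = (13, 6):
  bit 0 = 1: acc = O + (13, 6) = (13, 6)
  bit 1 = 1: acc = (13, 6) + (14, 9) = (19, 13)
  bit 2 = 0: acc unchanged = (19, 13)
  bit 3 = 0: acc unchanged = (19, 13)
  bit 4 = 1: acc = (19, 13) + (24, 6) = (30, 32)

19P = (30, 32)


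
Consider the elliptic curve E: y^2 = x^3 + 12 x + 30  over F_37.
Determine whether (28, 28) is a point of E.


Check whether y^2 = x^3 + 12 x + 30 (mod 37) for (x, y) = (28, 28).
LHS: y^2 = 28^2 mod 37 = 7
RHS: x^3 + 12 x + 30 = 28^3 + 12*28 + 30 mod 37 = 7
LHS = RHS

Yes, on the curve


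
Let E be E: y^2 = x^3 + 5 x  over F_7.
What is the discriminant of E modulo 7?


4 a^3 + 27 b^2 = 4*5^3 + 27*0^2 = 500 + 0 = 500
Delta = -16 * (500) = -8000
Delta mod 7 = 1

Delta = 1 (mod 7)


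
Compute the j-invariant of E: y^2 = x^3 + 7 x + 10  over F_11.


Delta = -16(4 a^3 + 27 b^2) mod 11 = 1
-1728 * (4 a)^3 = -1728 * (4*7)^3 mod 11 = 4
j = 4 * 1^(-1) mod 11 = 4

j = 4 (mod 11)


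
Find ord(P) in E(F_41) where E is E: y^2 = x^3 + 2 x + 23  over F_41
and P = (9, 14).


Compute successive multiples of P until we hit O:
  1P = (9, 14)
  2P = (15, 36)
  3P = (35, 0)
  4P = (15, 5)
  5P = (9, 27)
  6P = O

ord(P) = 6


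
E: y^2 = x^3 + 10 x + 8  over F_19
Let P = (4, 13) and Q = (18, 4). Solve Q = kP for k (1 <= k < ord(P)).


Enumerate multiples of P until we hit Q = (18, 4):
  1P = (4, 13)
  2P = (18, 4)
Match found at i = 2.

k = 2


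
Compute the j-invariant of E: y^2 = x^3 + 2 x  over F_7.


Delta = -16(4 a^3 + 27 b^2) mod 7 = 6
-1728 * (4 a)^3 = -1728 * (4*2)^3 mod 7 = 1
j = 1 * 6^(-1) mod 7 = 6

j = 6 (mod 7)


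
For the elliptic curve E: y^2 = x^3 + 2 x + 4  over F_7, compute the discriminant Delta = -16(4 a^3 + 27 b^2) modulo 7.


4 a^3 + 27 b^2 = 4*2^3 + 27*4^2 = 32 + 432 = 464
Delta = -16 * (464) = -7424
Delta mod 7 = 3

Delta = 3 (mod 7)
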